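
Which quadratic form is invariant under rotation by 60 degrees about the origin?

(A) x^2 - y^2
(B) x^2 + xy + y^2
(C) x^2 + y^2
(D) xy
C

Rotation by 60 degrees sends (x, y) to (x/2 - sqrt(3)y/2, sqrt(3)x/2 + y/2).
Substitute the transformed coordinates into each option and compare with the original:
(A) x^2 - y^2  ->  (x/2 - sqrt(3)y/2)^2 - (sqrt(3)x/2 + y/2)^2 = -x^2/2 - sqrt(3)xy + y^2/2   [differs from x^2 - y^2: not invariant]
(B) x^2 + xy + y^2  ->  (x/2 - sqrt(3)y/2)^2 + (x/2 - sqrt(3)y/2)(sqrt(3)x/2 + y/2) + (sqrt(3)x/2 + y/2)^2 = sqrt(3)x^2/4 + x^2 - xy/2 - sqrt(3)y^2/4 + y^2   [differs from x^2 + xy + y^2: not invariant]
(C) x^2 + y^2  ->  (x/2 - sqrt(3)y/2)^2 + (sqrt(3)x/2 + y/2)^2 = x^2 + y^2   [equals x^2 + y^2: invariant]
(D) xy  ->  (x/2 - sqrt(3)y/2)(sqrt(3)x/2 + y/2) = sqrt(3)x^2/4 - xy/2 - sqrt(3)y^2/4   [differs from xy: not invariant]

Only option (C), x^2 + y^2, is unchanged by the transformation.
x^2 + y^2 is the squared distance from the origin, which rotations preserve.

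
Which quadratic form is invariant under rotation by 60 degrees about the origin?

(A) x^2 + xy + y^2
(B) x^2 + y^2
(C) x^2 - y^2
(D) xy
B

Rotation by 60 degrees sends (x, y) to (x/2 - sqrt(3)y/2, sqrt(3)x/2 + y/2).
Substitute the transformed coordinates into each option and compare with the original:
(A) x^2 + xy + y^2  ->  (x/2 - sqrt(3)y/2)^2 + (x/2 - sqrt(3)y/2)(sqrt(3)x/2 + y/2) + (sqrt(3)x/2 + y/2)^2 = sqrt(3)x^2/4 + x^2 - xy/2 - sqrt(3)y^2/4 + y^2   [differs from x^2 + xy + y^2: not invariant]
(B) x^2 + y^2  ->  (x/2 - sqrt(3)y/2)^2 + (sqrt(3)x/2 + y/2)^2 = x^2 + y^2   [equals x^2 + y^2: invariant]
(C) x^2 - y^2  ->  (x/2 - sqrt(3)y/2)^2 - (sqrt(3)x/2 + y/2)^2 = -x^2/2 - sqrt(3)xy + y^2/2   [differs from x^2 - y^2: not invariant]
(D) xy  ->  (x/2 - sqrt(3)y/2)(sqrt(3)x/2 + y/2) = sqrt(3)x^2/4 - xy/2 - sqrt(3)y^2/4   [differs from xy: not invariant]

Only option (B), x^2 + y^2, is unchanged by the transformation.
x^2 + y^2 is the squared distance from the origin, which rotations preserve.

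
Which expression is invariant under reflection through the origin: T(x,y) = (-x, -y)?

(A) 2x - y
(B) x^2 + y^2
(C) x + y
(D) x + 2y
B

The map is reflection through the origin: T(x,y) = (-x, -y).
Substitute the transformed coordinates into each option and compare with the original:
(A) 2x - y  ->  2(-x) - (-y) = -2x + y   [differs from 2x - y: not invariant]
(B) x^2 + y^2  ->  (-x)^2 + (-y)^2 = x^2 + y^2   [equals x^2 + y^2: invariant]
(C) x + y  ->  (-x) + (-y) = -x - y   [differs from x + y: not invariant]
(D) x + 2y  ->  (-x) + 2(-y) = -x - 2y   [differs from x + 2y: not invariant]

Only option (B), x^2 + y^2, is unchanged by the transformation.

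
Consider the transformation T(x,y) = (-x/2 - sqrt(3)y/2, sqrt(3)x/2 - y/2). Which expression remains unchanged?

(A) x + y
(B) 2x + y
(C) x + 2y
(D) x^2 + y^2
D

An expression E(x,y) is invariant under T if E(T(x,y)) = E(x,y). Here T(x,y) = (-x/2 - sqrt(3)y/2, sqrt(3)x/2 - y/2).
Substitute the transformed coordinates into each option and compare with the original:
(A) x + y  ->  (-x/2 - sqrt(3)y/2) + (sqrt(3)x/2 - y/2) = -x/2 + sqrt(3)x/2 - sqrt(3)y/2 - y/2   [differs from x + y: not invariant]
(B) 2x + y  ->  2(-x/2 - sqrt(3)y/2) + (sqrt(3)x/2 - y/2) = -x + sqrt(3)x/2 - sqrt(3)y - y/2   [differs from 2x + y: not invariant]
(C) x + 2y  ->  (-x/2 - sqrt(3)y/2) + 2(sqrt(3)x/2 - y/2) = -x/2 + sqrt(3)x - y - sqrt(3)y/2   [differs from x + 2y: not invariant]
(D) x^2 + y^2  ->  (-x/2 - sqrt(3)y/2)^2 + (sqrt(3)x/2 - y/2)^2 = x^2 + y^2   [equals x^2 + y^2: invariant]

Only option (D), x^2 + y^2, is unchanged by the transformation.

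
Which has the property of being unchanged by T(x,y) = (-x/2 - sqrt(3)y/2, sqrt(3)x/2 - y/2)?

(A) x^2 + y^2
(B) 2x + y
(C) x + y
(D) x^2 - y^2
A

An expression E(x,y) is invariant under T if E(T(x,y)) = E(x,y). Here T(x,y) = (-x/2 - sqrt(3)y/2, sqrt(3)x/2 - y/2).
Substitute the transformed coordinates into each option and compare with the original:
(A) x^2 + y^2  ->  (-x/2 - sqrt(3)y/2)^2 + (sqrt(3)x/2 - y/2)^2 = x^2 + y^2   [equals x^2 + y^2: invariant]
(B) 2x + y  ->  2(-x/2 - sqrt(3)y/2) + (sqrt(3)x/2 - y/2) = -x + sqrt(3)x/2 - sqrt(3)y - y/2   [differs from 2x + y: not invariant]
(C) x + y  ->  (-x/2 - sqrt(3)y/2) + (sqrt(3)x/2 - y/2) = -x/2 + sqrt(3)x/2 - sqrt(3)y/2 - y/2   [differs from x + y: not invariant]
(D) x^2 - y^2  ->  (-x/2 - sqrt(3)y/2)^2 - (sqrt(3)x/2 - y/2)^2 = -x^2/2 + sqrt(3)xy + y^2/2   [differs from x^2 - y^2: not invariant]

Only option (A), x^2 + y^2, is unchanged by the transformation.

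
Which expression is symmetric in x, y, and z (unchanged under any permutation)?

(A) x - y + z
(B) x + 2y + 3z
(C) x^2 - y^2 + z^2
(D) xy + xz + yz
D

A symmetric expression is unchanged when the variables are permuted; here the transformation to test is the swap (x, y) -> (y, x).
A symmetric expression must survive every permutation; the single swap x <-> y already eliminates the distractors, and the keyed expression is also unchanged by x <-> z and y <-> z (each variable enters it in exactly the same way).
Substitute the transformed coordinates into each option and compare with the original:
(A) x - y + z  ->  (y) - (x) + z = -x + y + z   [differs from x - y + z: not invariant]
(B) x + 2y + 3z  ->  (y) + 2(x) + 3z = 2x + y + 3z   [differs from x + 2y + 3z: not invariant]
(C) x^2 - y^2 + z^2  ->  (y)^2 - (x)^2 + z^2 = -x^2 + y^2 + z^2   [differs from x^2 - y^2 + z^2: not invariant]
(D) xy + xz + yz  ->  (y)(x) + (y)z + (x)z = xy + xz + yz   [equals xy + xz + yz: invariant]

Only option (D), xy + xz + yz, is unchanged by the transformation.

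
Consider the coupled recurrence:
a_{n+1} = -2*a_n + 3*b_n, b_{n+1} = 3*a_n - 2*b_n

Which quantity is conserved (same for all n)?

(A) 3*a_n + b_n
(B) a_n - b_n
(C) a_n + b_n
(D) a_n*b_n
C

Replace a_n by a_{n+1} = -2*a_n + 3*b_n and b_n by b_{n+1} = 3*a_n - 2*b_n in each option and simplify:
(A) 3*a_n + b_n  ->  3*(-2*a_n + 3*b_n) + (3*a_n - 2*b_n) = -3*a_n + 7*b_n   [not conserved]
(B) a_n - b_n  ->  (-2*a_n + 3*b_n) - (3*a_n - 2*b_n) = -5*a_n + 5*b_n   [not conserved]
(C) a_n + b_n  ->  (-2*a_n + 3*b_n) + (3*a_n - 2*b_n) = a_n + b_n   [conserved]
(D) a_n*b_n  ->  (-2*a_n + 3*b_n)*(3*a_n - 2*b_n) = -6*a_n^2 + 13*a_n*b_n - 6*b_n^2   [not conserved]

Only (C) a_n + b_n returns to itself after one step, so it is the conserved quantity.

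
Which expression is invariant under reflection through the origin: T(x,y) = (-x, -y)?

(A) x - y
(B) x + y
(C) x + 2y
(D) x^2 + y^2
D

The map is reflection through the origin: T(x,y) = (-x, -y).
Substitute the transformed coordinates into each option and compare with the original:
(A) x - y  ->  (-x) - (-y) = -x + y   [differs from x - y: not invariant]
(B) x + y  ->  (-x) + (-y) = -x - y   [differs from x + y: not invariant]
(C) x + 2y  ->  (-x) + 2(-y) = -x - 2y   [differs from x + 2y: not invariant]
(D) x^2 + y^2  ->  (-x)^2 + (-y)^2 = x^2 + y^2   [equals x^2 + y^2: invariant]

Only option (D), x^2 + y^2, is unchanged by the transformation.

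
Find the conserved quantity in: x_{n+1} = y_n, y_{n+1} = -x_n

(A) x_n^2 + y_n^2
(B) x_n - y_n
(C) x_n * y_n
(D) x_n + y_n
A

For the recurrence x_{n+1} = y_n, y_{n+1} = -x_n:

x_{n+1}^2 + y_{n+1}^2 = y_n^2 + (-x_n)^2 = x_n^2 + y_n^2
The sum of squares is conserved (like energy in a harmonic oscillator).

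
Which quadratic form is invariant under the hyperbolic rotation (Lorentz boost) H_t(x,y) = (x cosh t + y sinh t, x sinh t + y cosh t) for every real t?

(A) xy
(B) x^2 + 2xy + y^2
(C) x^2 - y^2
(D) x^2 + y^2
C

Write x' = x cosh t + y sinh t, y' = x sinh t + y cosh t and substitute into each option:
(A) xy: (x cosh t + y sinh t)(x sinh t + y cosh t) = xy(cosh^2 t + sinh^2 t) + (x^2 + y^2) sinh t cosh t = xy cosh 2t + (x^2 + y^2)(sinh 2t)/2   [not invariant for t != 0]
(B) x^2 + 2xy + y^2: (x' + y')^2 with x' + y' = (x + y)(cosh t + sinh t) = (x + y)e^t, so it becomes (x + y)^2 e^(2t)   [not invariant for t != 0]
(C) x^2 - y^2: (x cosh t + y sinh t)^2 - (x sinh t + y cosh t)^2 = x^2(cosh^2 t - sinh^2 t) + 2xy(cosh t sinh t - sinh t cosh t) + y^2(sinh^2 t - cosh^2 t) = x^2 - y^2   [invariant, using cosh^2 t - sinh^2 t = 1]
(D) x^2 + y^2: (x cosh t + y sinh t)^2 + (x sinh t + y cosh t)^2 = (x^2 + y^2)(cosh^2 t + sinh^2 t) + 4xy sinh t cosh t = (x^2 + y^2) cosh 2t + 2xy sinh 2t   [not invariant for t != 0]

Only (C) x^2 - y^2 is unchanged; it is the Minkowski form preserved by Lorentz boosts, just as x^2 + y^2 is preserved by ordinary rotations.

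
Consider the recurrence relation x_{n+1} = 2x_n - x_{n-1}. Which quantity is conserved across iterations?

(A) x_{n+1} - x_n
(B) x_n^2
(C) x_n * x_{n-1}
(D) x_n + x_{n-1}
A

For the recurrence x_{n+1} = 2x_n - x_{n-1}:

If x_{n+1} = 2x_n - x_{n-1}, then:
x_{n+1} - x_n = x_n - x_{n-1}
The first difference is constant throughout the sequence.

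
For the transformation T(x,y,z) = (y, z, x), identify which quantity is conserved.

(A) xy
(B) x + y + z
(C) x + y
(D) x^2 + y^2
B

Apply T(x,y,z) = (y, z, x) to each option, i.e. replace (x, y, z) by the transformed coordinates.
Substitute the transformed coordinates into each option and compare with the original:
(A) xy  ->  (y)(z) = yz   [differs from xy: not invariant]
(B) x + y + z  ->  (y) + (z) + (x) = x + y + z   [equals x + y + z: invariant]
(C) x + y  ->  (y) + (z) = y + z   [differs from x + y: not invariant]
(D) x^2 + y^2  ->  (y)^2 + (z)^2 = y^2 + z^2   [differs from x^2 + y^2: not invariant]

Only option (B), x + y + z, is unchanged by the transformation.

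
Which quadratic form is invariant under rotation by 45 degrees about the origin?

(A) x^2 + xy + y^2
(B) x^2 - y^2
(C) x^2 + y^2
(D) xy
C

Rotation by 45 degrees sends (x, y) to (sqrt(2)x/2 - sqrt(2)y/2, sqrt(2)x/2 + sqrt(2)y/2).
Substitute the transformed coordinates into each option and compare with the original:
(A) x^2 + xy + y^2  ->  (sqrt(2)x/2 - sqrt(2)y/2)^2 + (sqrt(2)x/2 - sqrt(2)y/2)(sqrt(2)x/2 + sqrt(2)y/2) + (sqrt(2)x/2 + sqrt(2)y/2)^2 = 3x^2/2 + y^2/2   [differs from x^2 + xy + y^2: not invariant]
(B) x^2 - y^2  ->  (sqrt(2)x/2 - sqrt(2)y/2)^2 - (sqrt(2)x/2 + sqrt(2)y/2)^2 = -2xy   [differs from x^2 - y^2: not invariant]
(C) x^2 + y^2  ->  (sqrt(2)x/2 - sqrt(2)y/2)^2 + (sqrt(2)x/2 + sqrt(2)y/2)^2 = x^2 + y^2   [equals x^2 + y^2: invariant]
(D) xy  ->  (sqrt(2)x/2 - sqrt(2)y/2)(sqrt(2)x/2 + sqrt(2)y/2) = x^2/2 - y^2/2   [differs from xy: not invariant]

Only option (C), x^2 + y^2, is unchanged by the transformation.
x^2 + y^2 is the squared distance from the origin, which rotations preserve.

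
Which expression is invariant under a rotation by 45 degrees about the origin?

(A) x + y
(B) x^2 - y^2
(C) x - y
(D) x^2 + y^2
D

A rotation by 45 degrees sends (x, y) to (sqrt(2)x/2 - sqrt(2)y/2, sqrt(2)x/2 + sqrt(2)y/2).
Substitute the transformed coordinates into each option and compare with the original:
(A) x + y  ->  (sqrt(2)x/2 - sqrt(2)y/2) + (sqrt(2)x/2 + sqrt(2)y/2) = sqrt(2)x   [differs from x + y: not invariant]
(B) x^2 - y^2  ->  (sqrt(2)x/2 - sqrt(2)y/2)^2 - (sqrt(2)x/2 + sqrt(2)y/2)^2 = -2xy   [differs from x^2 - y^2: not invariant]
(C) x - y  ->  (sqrt(2)x/2 - sqrt(2)y/2) - (sqrt(2)x/2 + sqrt(2)y/2) = -sqrt(2)y   [differs from x - y: not invariant]
(D) x^2 + y^2  ->  (sqrt(2)x/2 - sqrt(2)y/2)^2 + (sqrt(2)x/2 + sqrt(2)y/2)^2 = x^2 + y^2   [equals x^2 + y^2: invariant]

Only option (D), x^2 + y^2, is unchanged by the transformation.
Geometrically, x^2 + y^2 is the squared distance from the origin, which every rotation about the origin preserves.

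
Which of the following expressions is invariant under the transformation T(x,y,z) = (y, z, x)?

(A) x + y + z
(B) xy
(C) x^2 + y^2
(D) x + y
A

Apply T(x,y,z) = (y, z, x) to each option, i.e. replace (x, y, z) by the transformed coordinates.
Substitute the transformed coordinates into each option and compare with the original:
(A) x + y + z  ->  (y) + (z) + (x) = x + y + z   [equals x + y + z: invariant]
(B) xy  ->  (y)(z) = yz   [differs from xy: not invariant]
(C) x^2 + y^2  ->  (y)^2 + (z)^2 = y^2 + z^2   [differs from x^2 + y^2: not invariant]
(D) x + y  ->  (y) + (z) = y + z   [differs from x + y: not invariant]

Only option (A), x + y + z, is unchanged by the transformation.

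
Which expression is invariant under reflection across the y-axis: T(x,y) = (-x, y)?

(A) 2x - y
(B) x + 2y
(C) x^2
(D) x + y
C

The map is reflection across the y-axis: T(x,y) = (-x, y).
Substitute the transformed coordinates into each option and compare with the original:
(A) 2x - y  ->  2(-x) - (y) = -2x - y   [differs from 2x - y: not invariant]
(B) x + 2y  ->  (-x) + 2(y) = -x + 2y   [differs from x + 2y: not invariant]
(C) x^2  ->  (-x)^2 = x^2   [equals x^2: invariant]
(D) x + y  ->  (-x) + (y) = -x + y   [differs from x + y: not invariant]

Only option (C), x^2, is unchanged by the transformation.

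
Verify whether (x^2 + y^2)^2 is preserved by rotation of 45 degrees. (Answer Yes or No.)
Yes

Applying rotation by 45 degrees: x' = x*cos(45 degrees) - y*sin(45 degrees) = sqrt(2)x/2 - sqrt(2)y/2, y' = x*sin(45 degrees) + y*cos(45 degrees) = sqrt(2)x/2 + sqrt(2)y/2

Substituting into (x^2 + y^2)^2:
((sqrt(2)x/2 - sqrt(2)y/2)^2 + (sqrt(2)x/2 + sqrt(2)y/2)^2)^2
= x^4 + 2x^2y^2 + y^4 = (x^2 + y^2)^2

This equals the original expression (x^2 + y^2)^2, so it IS invariant.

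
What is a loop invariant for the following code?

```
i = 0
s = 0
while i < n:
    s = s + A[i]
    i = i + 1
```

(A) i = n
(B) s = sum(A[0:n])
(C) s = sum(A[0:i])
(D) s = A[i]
C

A loop invariant must hold before the first iteration and be re-established by every execution of the body.

(C) s = sum(A[0:i]): Initially i = 0 and s = 0 = sum of the empty slice A[0:0]. If s = sum(A[0:i]) holds at the top of an iteration, the body sets s to sum(A[0:i]) + A[i] = sum(A[0:i+1]) and then i to i+1, so s = sum(A[0:i]) holds again. At exit i = n, giving s = sum(A[0:n]).

The other options fail:
(A) i = n: false initially (i = 0); it is the exit condition, not an invariant.
(B) s = sum(A[0:n]): false before the loop (s = 0, not the full sum) -- it only becomes true at exit.
(D) s = A[i]: after the first iteration s = A[0] but i = 1, so s = A[i] compares s with the wrong element (and fails in general).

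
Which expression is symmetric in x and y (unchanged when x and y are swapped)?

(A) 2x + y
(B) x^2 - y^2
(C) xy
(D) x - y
C

A symmetric expression is unchanged when the variables are permuted; here the transformation to test is the swap (x, y) -> (y, x).
Substitute the transformed coordinates into each option and compare with the original:
(A) 2x + y  ->  2(y) + (x) = x + 2y   [differs from 2x + y: not invariant]
(B) x^2 - y^2  ->  (y)^2 - (x)^2 = -x^2 + y^2   [differs from x^2 - y^2: not invariant]
(C) xy  ->  (y)(x) = xy   [equals xy: invariant]
(D) x - y  ->  (y) - (x) = -x + y   [differs from x - y: not invariant]

Only option (C), xy, is unchanged by the transformation.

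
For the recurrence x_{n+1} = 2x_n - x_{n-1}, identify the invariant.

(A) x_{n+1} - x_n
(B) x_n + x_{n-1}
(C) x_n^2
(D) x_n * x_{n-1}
A

For the recurrence x_{n+1} = 2x_n - x_{n-1}:

If x_{n+1} = 2x_n - x_{n-1}, then:
x_{n+1} - x_n = x_n - x_{n-1}
The first difference is constant throughout the sequence.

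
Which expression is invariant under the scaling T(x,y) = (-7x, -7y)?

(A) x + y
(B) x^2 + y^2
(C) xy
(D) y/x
D

Under the uniform scaling T(x,y) = (-7x, -7y):
Substitute the transformed coordinates into each option and compare with the original:
(A) x + y  ->  (-7x) + (-7y) = -7x - 7y   [differs from x + y: not invariant]
(B) x^2 + y^2  ->  (-7x)^2 + (-7y)^2 = 49x^2 + 49y^2   [differs from x^2 + y^2: not invariant]
(C) xy  ->  (-7x)(-7y) = 49xy   [differs from xy: not invariant]
(D) y/x  ->  (-7y)/(-7x) = y/x   [equals y/x: invariant]

Only option (D), y/x, is unchanged by the transformation.
The common factor -7 cancels in a ratio of coordinates, while sums, products and sums of squares pick up factors of -7 or 49.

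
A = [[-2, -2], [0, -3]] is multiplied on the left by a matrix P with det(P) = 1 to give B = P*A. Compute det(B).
6

By the multiplicative property of determinants, det(B) = det(P*A) = det(P) * det(A) = det(A),
so the determinant is invariant under multiplication by any determinant-1 matrix; we just need det(A).

det(A) = (-2)(-3) - (-2)(0) = 6 - 0 = 6

Therefore det(B) = 1 * 6 = 6.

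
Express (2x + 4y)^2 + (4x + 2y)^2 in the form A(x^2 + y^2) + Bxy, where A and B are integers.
20(x^2 + y^2) + 32xy

Expanding: (2x + 4y)^2 = 4x^2 + 16xy + 16y^2
(4x + 2y)^2 = 16x^2 + 16xy + 4y^2
Sum = (4+16)(x^2+y^2) + 32xy = 20(x^2 + y^2) + 32xy
This is symmetric in x and y.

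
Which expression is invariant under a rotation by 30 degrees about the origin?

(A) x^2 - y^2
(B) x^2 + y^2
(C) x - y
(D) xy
B

A rotation by 30 degrees sends (x, y) to (sqrt(3)x/2 - y/2, x/2 + sqrt(3)y/2).
Substitute the transformed coordinates into each option and compare with the original:
(A) x^2 - y^2  ->  (sqrt(3)x/2 - y/2)^2 - (x/2 + sqrt(3)y/2)^2 = x^2/2 - sqrt(3)xy - y^2/2   [differs from x^2 - y^2: not invariant]
(B) x^2 + y^2  ->  (sqrt(3)x/2 - y/2)^2 + (x/2 + sqrt(3)y/2)^2 = x^2 + y^2   [equals x^2 + y^2: invariant]
(C) x - y  ->  (sqrt(3)x/2 - y/2) - (x/2 + sqrt(3)y/2) = -x/2 + sqrt(3)x/2 - sqrt(3)y/2 - y/2   [differs from x - y: not invariant]
(D) xy  ->  (sqrt(3)x/2 - y/2)(x/2 + sqrt(3)y/2) = sqrt(3)x^2/4 + xy/2 - sqrt(3)y^2/4   [differs from xy: not invariant]

Only option (B), x^2 + y^2, is unchanged by the transformation.
Geometrically, x^2 + y^2 is the squared distance from the origin, which every rotation about the origin preserves.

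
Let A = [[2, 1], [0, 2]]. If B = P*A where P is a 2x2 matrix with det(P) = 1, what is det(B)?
4

By the multiplicative property of determinants, det(B) = det(P*A) = det(P) * det(A) = det(A),
so the determinant is invariant under multiplication by any determinant-1 matrix; we just need det(A).

det(A) = (2)(2) - (1)(0) = 4 - 0 = 4

Therefore det(B) = 1 * 4 = 4.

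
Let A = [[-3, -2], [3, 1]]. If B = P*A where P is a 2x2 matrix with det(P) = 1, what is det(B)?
3

By the multiplicative property of determinants, det(B) = det(P*A) = det(P) * det(A) = det(A),
so the determinant is invariant under multiplication by any determinant-1 matrix; we just need det(A).

det(A) = (-3)(1) - (-2)(3) = -3 - (-6) = 3

Therefore det(B) = 1 * 3 = 3.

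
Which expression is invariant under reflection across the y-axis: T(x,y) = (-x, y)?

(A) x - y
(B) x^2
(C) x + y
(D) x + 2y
B

The map is reflection across the y-axis: T(x,y) = (-x, y).
Substitute the transformed coordinates into each option and compare with the original:
(A) x - y  ->  (-x) - (y) = -x - y   [differs from x - y: not invariant]
(B) x^2  ->  (-x)^2 = x^2   [equals x^2: invariant]
(C) x + y  ->  (-x) + (y) = -x + y   [differs from x + y: not invariant]
(D) x + 2y  ->  (-x) + 2(y) = -x + 2y   [differs from x + 2y: not invariant]

Only option (B), x^2, is unchanged by the transformation.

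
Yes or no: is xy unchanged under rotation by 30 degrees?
No

Applying rotation by 30 degrees: x' = x*cos(30 degrees) - y*sin(30 degrees) = sqrt(3)x/2 - y/2, y' = x*sin(30 degrees) + y*cos(30 degrees) = x/2 + sqrt(3)y/2

Substituting into xy:
(sqrt(3)x/2 - y/2)(x/2 + sqrt(3)y/2)
= sqrt(3)x^2/4 + xy/2 - sqrt(3)y^2/4

This differs from the original expression xy, so it is NOT invariant.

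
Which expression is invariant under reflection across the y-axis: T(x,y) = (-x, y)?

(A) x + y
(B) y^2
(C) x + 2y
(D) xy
B

The map is reflection across the y-axis: T(x,y) = (-x, y).
Substitute the transformed coordinates into each option and compare with the original:
(A) x + y  ->  (-x) + (y) = -x + y   [differs from x + y: not invariant]
(B) y^2  ->  (y)^2 = y^2   [equals y^2: invariant]
(C) x + 2y  ->  (-x) + 2(y) = -x + 2y   [differs from x + 2y: not invariant]
(D) xy  ->  (-x)(y) = -xy   [differs from xy: not invariant]

Only option (B), y^2, is unchanged by the transformation.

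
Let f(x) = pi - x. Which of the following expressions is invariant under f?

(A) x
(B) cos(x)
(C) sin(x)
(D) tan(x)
C

For f(x) = pi - x:
sin(pi - x) = sin(x), so sine is invariant under this transformation.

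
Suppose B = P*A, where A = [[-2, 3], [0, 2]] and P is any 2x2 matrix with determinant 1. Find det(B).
-4

By the multiplicative property of determinants, det(B) = det(P*A) = det(P) * det(A) = det(A),
so the determinant is invariant under multiplication by any determinant-1 matrix; we just need det(A).

det(A) = (-2)(2) - (3)(0) = -4 - 0 = -4

Therefore det(B) = 1 * (-4) = -4.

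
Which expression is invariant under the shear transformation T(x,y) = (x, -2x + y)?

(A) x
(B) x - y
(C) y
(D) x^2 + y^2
A

Under the shear T(x,y) = (x, -2x + y):
Substitute the transformed coordinates into each option and compare with the original:
(A) x  ->  (x) = x   [equals x: invariant]
(B) x - y  ->  (x) - (-2x + y) = 3x - y   [differs from x - y: not invariant]
(C) y  ->  (-2x + y) = -2x + y   [differs from y: not invariant]
(D) x^2 + y^2  ->  (x)^2 + (-2x + y)^2 = 5x^2 - 4xy + y^2   [differs from x^2 + y^2: not invariant]

Only option (A), x, is unchanged by the transformation.
A vertical shear moves points parallel to the y-axis, so the x-coordinate (and any function of x alone) is unchanged.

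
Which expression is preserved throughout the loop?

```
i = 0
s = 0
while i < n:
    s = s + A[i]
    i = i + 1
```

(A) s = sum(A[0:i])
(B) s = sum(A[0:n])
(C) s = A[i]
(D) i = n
A

A loop invariant must hold before the first iteration and be re-established by every execution of the body.

(A) s = sum(A[0:i]): Initially i = 0 and s = 0 = sum of the empty slice A[0:0]. If s = sum(A[0:i]) holds at the top of an iteration, the body sets s to sum(A[0:i]) + A[i] = sum(A[0:i+1]) and then i to i+1, so s = sum(A[0:i]) holds again. At exit i = n, giving s = sum(A[0:n]).

The other options fail:
(B) s = sum(A[0:n]): false before the loop (s = 0, not the full sum) -- it only becomes true at exit.
(C) s = A[i]: after the first iteration s = A[0] but i = 1, so s = A[i] compares s with the wrong element (and fails in general).
(D) i = n: false initially (i = 0); it is the exit condition, not an invariant.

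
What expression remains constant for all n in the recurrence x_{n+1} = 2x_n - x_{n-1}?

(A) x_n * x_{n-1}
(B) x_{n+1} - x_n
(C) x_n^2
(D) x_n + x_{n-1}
B

For the recurrence x_{n+1} = 2x_n - x_{n-1}:

If x_{n+1} = 2x_n - x_{n-1}, then:
x_{n+1} - x_n = x_n - x_{n-1}
The first difference is constant throughout the sequence.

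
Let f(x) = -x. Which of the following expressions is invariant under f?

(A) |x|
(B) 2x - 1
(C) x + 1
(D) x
A

For f(x) = -x:
Applying f replaces x by -x. Since |-x| = |x|, the absolute value is unchanged by f, whereas x -> -x, 2x - 1 -> -2x - 1 and x + 1 -> -x + 1 all change.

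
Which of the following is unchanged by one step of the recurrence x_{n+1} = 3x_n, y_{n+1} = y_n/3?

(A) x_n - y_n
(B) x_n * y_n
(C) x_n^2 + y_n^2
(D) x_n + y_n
B

For the recurrence x_{n+1} = 3x_n, y_{n+1} = y_n/3:

x_{n+1} * y_{n+1} = (3x_n) * (y_n/3) = x_n * y_n
The product is conserved.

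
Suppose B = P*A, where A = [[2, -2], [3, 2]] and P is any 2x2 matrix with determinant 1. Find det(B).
10

By the multiplicative property of determinants, det(B) = det(P*A) = det(P) * det(A) = det(A),
so the determinant is invariant under multiplication by any determinant-1 matrix; we just need det(A).

det(A) = (2)(2) - (-2)(3) = 4 - (-6) = 10

Therefore det(B) = 1 * 10 = 10.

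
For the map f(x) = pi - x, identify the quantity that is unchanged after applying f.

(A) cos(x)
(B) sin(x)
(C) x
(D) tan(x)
B

For f(x) = pi - x:
sin(pi - x) = sin(x), so sine is invariant under this transformation.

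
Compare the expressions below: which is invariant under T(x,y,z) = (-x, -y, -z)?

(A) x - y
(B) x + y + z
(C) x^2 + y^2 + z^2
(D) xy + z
C

Apply T(x,y,z) = (-x, -y, -z) to each option, i.e. replace (x, y, z) by the transformed coordinates.
Substitute the transformed coordinates into each option and compare with the original:
(A) x - y  ->  (-x) - (-y) = -x + y   [differs from x - y: not invariant]
(B) x + y + z  ->  (-x) + (-y) + (-z) = -x - y - z   [differs from x + y + z: not invariant]
(C) x^2 + y^2 + z^2  ->  (-x)^2 + (-y)^2 + (-z)^2 = x^2 + y^2 + z^2   [equals x^2 + y^2 + z^2: invariant]
(D) xy + z  ->  (-x)(-y) + (-z) = xy - z   [differs from xy + z: not invariant]

Only option (C), x^2 + y^2 + z^2, is unchanged by the transformation.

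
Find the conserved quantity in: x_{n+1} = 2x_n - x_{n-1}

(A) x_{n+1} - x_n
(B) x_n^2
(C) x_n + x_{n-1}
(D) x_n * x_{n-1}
A

For the recurrence x_{n+1} = 2x_n - x_{n-1}:

If x_{n+1} = 2x_n - x_{n-1}, then:
x_{n+1} - x_n = x_n - x_{n-1}
The first difference is constant throughout the sequence.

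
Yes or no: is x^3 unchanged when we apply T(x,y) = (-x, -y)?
No

Substitute T(x,y) = (-x, -y) into the expression and compare with the original.

Original: x^3
After applying T: (-x)^3 = -x^3

This differs from the original x^3 (difference: -2x^3), so the expression is NOT invariant.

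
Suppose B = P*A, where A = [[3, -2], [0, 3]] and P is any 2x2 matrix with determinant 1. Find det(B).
9

By the multiplicative property of determinants, det(B) = det(P*A) = det(P) * det(A) = det(A),
so the determinant is invariant under multiplication by any determinant-1 matrix; we just need det(A).

det(A) = (3)(3) - (-2)(0) = 9 - 0 = 9

Therefore det(B) = 1 * 9 = 9.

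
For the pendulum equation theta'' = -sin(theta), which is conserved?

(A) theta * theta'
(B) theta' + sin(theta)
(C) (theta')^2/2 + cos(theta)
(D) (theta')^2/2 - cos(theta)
D

A first integral I satisfies dI/dt = 0 along every solution. Differentiate each option and use the equation of motion:
(A) d/dt[theta * theta'] = (theta')^2 + theta theta'' = (theta')^2 - theta sin(theta), not identically 0
(B) d/dt[theta' + sin(theta)] = theta'' + cos(theta) theta' = -sin(theta) + theta' cos(theta), not identically 0
(C) d/dt[(theta')^2/2 + cos(theta)] = theta' theta'' - sin(theta) theta' = -2 theta' sin(theta), not identically 0
(D) d/dt[(theta')^2/2 - cos(theta)] = theta' theta'' + sin(theta) theta' = theta'(-sin(theta)) + theta' sin(theta) = 0

Only (D) has zero time-derivative. This is the total energy: kinetic (theta')^2/2 plus potential -cos(theta).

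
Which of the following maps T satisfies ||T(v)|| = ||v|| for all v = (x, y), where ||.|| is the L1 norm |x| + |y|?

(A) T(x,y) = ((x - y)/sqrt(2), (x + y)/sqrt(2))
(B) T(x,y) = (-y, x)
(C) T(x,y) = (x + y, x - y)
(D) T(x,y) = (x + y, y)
B

A transformation preserves a norm if ||T(v)|| = ||v|| for every v; a single vector where the norm changes rules an option out.

(A) T(x,y) = ((x - y)/sqrt(2), (x + y)/sqrt(2)): v = (1, 0) has norm |1| + |0| = 1, but T(v) = (sqrt(2)/2, sqrt(2)/2) has norm sqrt(2) -- not preserved.
(B) T(x,y) = (-y, x): preserves the norm -- it only permutes the coordinates and/or flips signs, which leaves |x| + |y| unchanged.
(C) T(x,y) = (x + y, x - y): v = (1, 0) has norm |1| + |0| = 1, but T(v) = (1, 1) has norm 2 -- not preserved.
(D) T(x,y) = (x + y, y): v = (0, 1) has norm |0| + |1| = 1, but T(v) = (1, 1) has norm 2 -- not preserved.

Therefore the answer is (B).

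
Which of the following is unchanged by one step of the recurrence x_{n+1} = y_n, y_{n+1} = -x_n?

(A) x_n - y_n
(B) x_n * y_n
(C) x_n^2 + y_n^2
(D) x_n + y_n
C

For the recurrence x_{n+1} = y_n, y_{n+1} = -x_n:

x_{n+1}^2 + y_{n+1}^2 = y_n^2 + (-x_n)^2 = x_n^2 + y_n^2
The sum of squares is conserved (like energy in a harmonic oscillator).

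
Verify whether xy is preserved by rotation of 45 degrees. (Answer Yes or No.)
No

Applying rotation by 45 degrees: x' = x*cos(45 degrees) - y*sin(45 degrees) = sqrt(2)x/2 - sqrt(2)y/2, y' = x*sin(45 degrees) + y*cos(45 degrees) = sqrt(2)x/2 + sqrt(2)y/2

Substituting into xy:
(sqrt(2)x/2 - sqrt(2)y/2)(sqrt(2)x/2 + sqrt(2)y/2)
= x^2/2 - y^2/2

This differs from the original expression xy, so it is NOT invariant.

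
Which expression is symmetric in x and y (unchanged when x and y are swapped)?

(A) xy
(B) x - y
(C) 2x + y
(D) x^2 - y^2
A

A symmetric expression is unchanged when the variables are permuted; here the transformation to test is the swap (x, y) -> (y, x).
Substitute the transformed coordinates into each option and compare with the original:
(A) xy  ->  (y)(x) = xy   [equals xy: invariant]
(B) x - y  ->  (y) - (x) = -x + y   [differs from x - y: not invariant]
(C) 2x + y  ->  2(y) + (x) = x + 2y   [differs from 2x + y: not invariant]
(D) x^2 - y^2  ->  (y)^2 - (x)^2 = -x^2 + y^2   [differs from x^2 - y^2: not invariant]

Only option (A), xy, is unchanged by the transformation.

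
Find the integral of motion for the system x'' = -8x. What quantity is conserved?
E = (x')^2 + 8x^2

Multiply the equation by x':
x' * x'' = -8x * x'
The left side is d/dt[(x')^2/2] and the right side is d/dt[-8x^2/2], so
d/dt[(x')^2/2 + 8x^2/2] = 0, i.e. (x')^2/2 + 8x^2/2 = constant.
Multiplying by 2, the integral of motion is E = (x')^2 + 8x^2.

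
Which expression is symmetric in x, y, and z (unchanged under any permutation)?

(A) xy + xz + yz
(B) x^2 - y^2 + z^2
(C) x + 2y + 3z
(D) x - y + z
A

A symmetric expression is unchanged when the variables are permuted; here the transformation to test is the swap (x, y) -> (y, x).
A symmetric expression must survive every permutation; the single swap x <-> y already eliminates the distractors, and the keyed expression is also unchanged by x <-> z and y <-> z (each variable enters it in exactly the same way).
Substitute the transformed coordinates into each option and compare with the original:
(A) xy + xz + yz  ->  (y)(x) + (y)z + (x)z = xy + xz + yz   [equals xy + xz + yz: invariant]
(B) x^2 - y^2 + z^2  ->  (y)^2 - (x)^2 + z^2 = -x^2 + y^2 + z^2   [differs from x^2 - y^2 + z^2: not invariant]
(C) x + 2y + 3z  ->  (y) + 2(x) + 3z = 2x + y + 3z   [differs from x + 2y + 3z: not invariant]
(D) x - y + z  ->  (y) - (x) + z = -x + y + z   [differs from x - y + z: not invariant]

Only option (A), xy + xz + yz, is unchanged by the transformation.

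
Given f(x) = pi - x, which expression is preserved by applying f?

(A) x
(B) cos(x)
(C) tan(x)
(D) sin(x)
D

For f(x) = pi - x:
sin(pi - x) = sin(x), so sine is invariant under this transformation.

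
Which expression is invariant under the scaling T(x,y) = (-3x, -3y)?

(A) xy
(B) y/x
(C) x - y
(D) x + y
B

Under the uniform scaling T(x,y) = (-3x, -3y):
Substitute the transformed coordinates into each option and compare with the original:
(A) xy  ->  (-3x)(-3y) = 9xy   [differs from xy: not invariant]
(B) y/x  ->  (-3y)/(-3x) = y/x   [equals y/x: invariant]
(C) x - y  ->  (-3x) - (-3y) = -3x + 3y   [differs from x - y: not invariant]
(D) x + y  ->  (-3x) + (-3y) = -3x - 3y   [differs from x + y: not invariant]

Only option (B), y/x, is unchanged by the transformation.
The common factor -3 cancels in a ratio of coordinates, while sums, products and sums of squares pick up factors of -3 or 9.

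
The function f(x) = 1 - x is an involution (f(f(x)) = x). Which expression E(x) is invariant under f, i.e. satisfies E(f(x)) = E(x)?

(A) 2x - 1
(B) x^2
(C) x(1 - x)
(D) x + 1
C

Replace x by f(x) = 1 - x in each option and simplify. As a quick numerical cross-check, also compare E(4) with E(f(4)) = E(-3).

(A) 2x - 1  ->  2(1 - x) - 1 = 1 - 2x; check: E(4) = 7 but E(-3) = -7.   [not invariant]
(B) x^2  ->  (1 - x)^2 = (x - 1)^2; check: E(4) = 16 but E(-3) = 9.   [not invariant]
(C) x(1 - x)  ->  (1 - x)(1 - (1 - x)), which simplifies back to x(1 - x); check: E(4) = -12, E(-3) = -12.   [invariant]
(D) x + 1  ->  (1 - x) + 1 = 2 - x; check: E(4) = 5 but E(-3) = -2.   [not invariant]

Only (C) is unchanged. E is symmetric under swapping x with f(x) = 1 - x, which is exactly what an involution does.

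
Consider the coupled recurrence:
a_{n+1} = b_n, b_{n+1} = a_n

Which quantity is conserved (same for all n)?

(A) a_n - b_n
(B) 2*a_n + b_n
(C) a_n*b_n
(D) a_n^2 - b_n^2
C

Replace a_n by a_{n+1} = b_n and b_n by b_{n+1} = a_n in each option and simplify:
(A) a_n - b_n  ->  (b_n) - (a_n) = -a_n + b_n   [not conserved]
(B) 2*a_n + b_n  ->  2*(b_n) + (a_n) = a_n + 2*b_n   [not conserved]
(C) a_n*b_n  ->  (b_n)*(a_n) = a_n*b_n   [conserved]
(D) a_n^2 - b_n^2  ->  (b_n)^2 - (a_n)^2 = -a_n^2 + b_n^2   [not conserved]

Only (C) a_n*b_n returns to itself after one step, so it is the conserved quantity.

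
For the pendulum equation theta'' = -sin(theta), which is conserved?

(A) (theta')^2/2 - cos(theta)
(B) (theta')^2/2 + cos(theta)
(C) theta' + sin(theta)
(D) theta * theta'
A

A first integral I satisfies dI/dt = 0 along every solution. Differentiate each option and use the equation of motion:
(A) d/dt[(theta')^2/2 - cos(theta)] = theta' theta'' + sin(theta) theta' = theta'(-sin(theta)) + theta' sin(theta) = 0
(B) d/dt[(theta')^2/2 + cos(theta)] = theta' theta'' - sin(theta) theta' = -2 theta' sin(theta), not identically 0
(C) d/dt[theta' + sin(theta)] = theta'' + cos(theta) theta' = -sin(theta) + theta' cos(theta), not identically 0
(D) d/dt[theta * theta'] = (theta')^2 + theta theta'' = (theta')^2 - theta sin(theta), not identically 0

Only (A) has zero time-derivative. This is the total energy: kinetic (theta')^2/2 plus potential -cos(theta).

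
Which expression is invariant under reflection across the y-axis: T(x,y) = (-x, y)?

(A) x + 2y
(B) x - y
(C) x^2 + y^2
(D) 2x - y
C

The map is reflection across the y-axis: T(x,y) = (-x, y).
Substitute the transformed coordinates into each option and compare with the original:
(A) x + 2y  ->  (-x) + 2(y) = -x + 2y   [differs from x + 2y: not invariant]
(B) x - y  ->  (-x) - (y) = -x - y   [differs from x - y: not invariant]
(C) x^2 + y^2  ->  (-x)^2 + (y)^2 = x^2 + y^2   [equals x^2 + y^2: invariant]
(D) 2x - y  ->  2(-x) - (y) = -2x - y   [differs from 2x - y: not invariant]

Only option (C), x^2 + y^2, is unchanged by the transformation.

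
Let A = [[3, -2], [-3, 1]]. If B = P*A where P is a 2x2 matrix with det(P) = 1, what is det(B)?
-3

By the multiplicative property of determinants, det(B) = det(P*A) = det(P) * det(A) = det(A),
so the determinant is invariant under multiplication by any determinant-1 matrix; we just need det(A).

det(A) = (3)(1) - (-2)(-3) = 3 - 6 = -3

Therefore det(B) = 1 * (-3) = -3.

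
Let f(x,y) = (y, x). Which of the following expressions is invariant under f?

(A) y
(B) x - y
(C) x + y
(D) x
C

For f(x,y) = (y, x):
After applying f: x' = y, y' = x. So x' + y' = y + x = x + y.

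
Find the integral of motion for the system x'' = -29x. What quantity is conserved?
E = (x')^2 + 29x^2

Multiply the equation by x':
x' * x'' = -29x * x'
The left side is d/dt[(x')^2/2] and the right side is d/dt[-29x^2/2], so
d/dt[(x')^2/2 + 29x^2/2] = 0, i.e. (x')^2/2 + 29x^2/2 = constant.
Multiplying by 2, the integral of motion is E = (x')^2 + 29x^2.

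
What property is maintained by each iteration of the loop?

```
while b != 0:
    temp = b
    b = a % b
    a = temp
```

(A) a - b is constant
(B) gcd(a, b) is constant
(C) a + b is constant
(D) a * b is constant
B

A loop invariant must hold before the first iteration and be re-established by every execution of the body.

(B) gcd(a, b) is constant: One iteration replaces (a, b) by (b, a mod b). Since a mod b = a - q*b for an integer q, any common divisor of a and b divides b and a mod b, and conversely; hence gcd(b, a mod b) = gcd(a, b). For instance (37, 8) -> (8, 5) keeps gcd = 1. At exit b = 0 and a = gcd of the original inputs.

The other options fail:
(A) a - b is constant: e.g. (a, b) = (37, 8) -> (8, 5): the difference goes from 29 to 3.
(C) a + b is constant: e.g. (a, b) = (37, 8) -> (8, 5): the sum goes from 45 to 13.
(D) a * b is constant: e.g. (a, b) = (37, 8) -> (8, 5): the product goes from 296 to 40.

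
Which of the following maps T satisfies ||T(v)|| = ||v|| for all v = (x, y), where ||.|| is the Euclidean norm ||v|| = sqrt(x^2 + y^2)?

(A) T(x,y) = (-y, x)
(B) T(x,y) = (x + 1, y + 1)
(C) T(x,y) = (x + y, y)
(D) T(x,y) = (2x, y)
A

A transformation preserves a norm if ||T(v)|| = ||v|| for every v; a single vector where the norm changes rules an option out.

(A) T(x,y) = (-y, x): preserves the norm -- it is an orthogonal map (a rotation/reflection), and (-y)^2 + (x)^2 simplifies to x^2 + y^2.
(B) T(x,y) = (x + 1, y + 1): v = (1, 0) has norm sqrt((1)^2 + (0)^2) = 1, but T(v) = (2, 1) has norm sqrt(5) -- not preserved.
(C) T(x,y) = (x + y, y): v = (0, 1) has norm sqrt((0)^2 + (1)^2) = 1, but T(v) = (1, 1) has norm sqrt(2) -- not preserved.
(D) T(x,y) = (2x, y): v = (1, 0) has norm sqrt((1)^2 + (0)^2) = 1, but T(v) = (2, 0) has norm 2 -- not preserved.

Therefore the answer is (A).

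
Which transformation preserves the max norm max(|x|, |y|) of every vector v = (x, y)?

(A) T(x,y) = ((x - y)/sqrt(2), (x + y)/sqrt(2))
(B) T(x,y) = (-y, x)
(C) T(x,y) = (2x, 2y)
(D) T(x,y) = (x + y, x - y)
B

A transformation preserves a norm if ||T(v)|| = ||v|| for every v; a single vector where the norm changes rules an option out.

(A) T(x,y) = ((x - y)/sqrt(2), (x + y)/sqrt(2)): v = (1, 0) has norm max(|1|, |0|) = 1, but T(v) = (sqrt(2)/2, sqrt(2)/2) has norm sqrt(2)/2 -- not preserved.
(B) T(x,y) = (-y, x): preserves the norm -- it only permutes the coordinates and/or flips signs, which leaves max(|x|, |y|) unchanged.
(C) T(x,y) = (2x, 2y): v = (1, 0) has norm max(|1|, |0|) = 1, but T(v) = (2, 0) has norm 2 -- not preserved.
(D) T(x,y) = (x + y, x - y): v = (1, 1) has norm max(|1|, |1|) = 1, but T(v) = (2, 0) has norm 2 -- not preserved.

Therefore the answer is (B).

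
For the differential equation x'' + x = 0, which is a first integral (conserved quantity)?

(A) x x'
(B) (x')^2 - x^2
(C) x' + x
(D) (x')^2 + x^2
D

A first integral I satisfies dI/dt = 0 along every solution. Differentiate each option and use the equation of motion:
(A) d/dt[x x'] = (x')^2 + x x'' = (x')^2 - x^2, not identically 0
(B) d/dt[(x')^2 - x^2] = 2x'x'' - 2x x' = -4x x', not identically 0
(C) d/dt[x' + x] = x'' + x' = -x + x', not identically 0
(D) d/dt[(x')^2 + x^2] = 2x'x'' + 2x x' = 2x'(-x) + 2x x' = 0

Only (D) has zero time-derivative. So the energy-like quantity (x')^2 + x^2 is the first integral.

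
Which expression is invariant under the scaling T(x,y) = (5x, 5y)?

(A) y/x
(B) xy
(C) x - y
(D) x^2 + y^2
A

Under the uniform scaling T(x,y) = (5x, 5y):
Substitute the transformed coordinates into each option and compare with the original:
(A) y/x  ->  (5y)/(5x) = y/x   [equals y/x: invariant]
(B) xy  ->  (5x)(5y) = 25xy   [differs from xy: not invariant]
(C) x - y  ->  (5x) - (5y) = 5x - 5y   [differs from x - y: not invariant]
(D) x^2 + y^2  ->  (5x)^2 + (5y)^2 = 25x^2 + 25y^2   [differs from x^2 + y^2: not invariant]

Only option (A), y/x, is unchanged by the transformation.
The common factor 5 cancels in a ratio of coordinates, while sums, products and sums of squares pick up factors of 5 or 25.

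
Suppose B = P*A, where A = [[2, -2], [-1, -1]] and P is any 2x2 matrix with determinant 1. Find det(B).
-4

By the multiplicative property of determinants, det(B) = det(P*A) = det(P) * det(A) = det(A),
so the determinant is invariant under multiplication by any determinant-1 matrix; we just need det(A).

det(A) = (2)(-1) - (-2)(-1) = -2 - 2 = -4

Therefore det(B) = 1 * (-4) = -4.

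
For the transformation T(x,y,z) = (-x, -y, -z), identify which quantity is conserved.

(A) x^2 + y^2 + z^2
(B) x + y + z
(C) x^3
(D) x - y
A

Apply T(x,y,z) = (-x, -y, -z) to each option, i.e. replace (x, y, z) by the transformed coordinates.
Substitute the transformed coordinates into each option and compare with the original:
(A) x^2 + y^2 + z^2  ->  (-x)^2 + (-y)^2 + (-z)^2 = x^2 + y^2 + z^2   [equals x^2 + y^2 + z^2: invariant]
(B) x + y + z  ->  (-x) + (-y) + (-z) = -x - y - z   [differs from x + y + z: not invariant]
(C) x^3  ->  (-x)^3 = -x^3   [differs from x^3: not invariant]
(D) x - y  ->  (-x) - (-y) = -x + y   [differs from x - y: not invariant]

Only option (A), x^2 + y^2 + z^2, is unchanged by the transformation.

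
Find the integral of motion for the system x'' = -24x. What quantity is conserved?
E = (x')^2 + 24x^2

Multiply the equation by x':
x' * x'' = -24x * x'
The left side is d/dt[(x')^2/2] and the right side is d/dt[-24x^2/2], so
d/dt[(x')^2/2 + 24x^2/2] = 0, i.e. (x')^2/2 + 24x^2/2 = constant.
Multiplying by 2, the integral of motion is E = (x')^2 + 24x^2.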